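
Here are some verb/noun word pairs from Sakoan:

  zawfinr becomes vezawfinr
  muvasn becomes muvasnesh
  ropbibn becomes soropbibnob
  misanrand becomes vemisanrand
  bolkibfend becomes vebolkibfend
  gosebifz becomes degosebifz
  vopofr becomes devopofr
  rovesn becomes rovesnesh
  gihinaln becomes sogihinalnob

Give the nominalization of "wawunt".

vewawunt

vopofr and zawfinr both end in -r yet inflect differently (devopofr, vezawfinr), so the final letter is not what conditions the rule; the second-to-last letter is.
"wawunt" has second-to-last letter 'n'. The stems whose second-to-last letter is 'n' (zawfinr → vezawfinr, bolkibfend → vebolkibfend, misanrand → vemisanrand) add the prefix ve-.
So wawunt → vewawunt.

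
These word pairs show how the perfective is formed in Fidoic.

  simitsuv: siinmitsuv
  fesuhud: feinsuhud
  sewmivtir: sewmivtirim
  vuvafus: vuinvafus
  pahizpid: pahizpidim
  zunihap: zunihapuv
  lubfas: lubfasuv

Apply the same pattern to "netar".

fesuhud and pahizpid both end in -d yet inflect differently (feinsuhud, pahizpidim), so the final letter is not what conditions the rule; the last vowel is.
"netar" has last vowel 'a'. The stems whose last vowel is 'a' (zunihap → zunihapuv, lubfas → lubfasuv) add -uv.
The other patterns: stems whose last vowel is 'u' insert -in- after the first vowel; stems whose last vowel is 'i' add -im.
So netar → netaruv.

netaruv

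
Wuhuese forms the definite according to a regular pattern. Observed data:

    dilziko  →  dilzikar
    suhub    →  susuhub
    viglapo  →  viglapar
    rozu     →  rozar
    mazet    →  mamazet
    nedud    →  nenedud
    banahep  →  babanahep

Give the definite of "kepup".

kekepup

rozu and nedud both have last vowel 'u' yet inflect differently (rozar, nenedud), so the last vowel is not what conditions the rule; whether the stem ends in a vowel or a consonant is.
"kepup" ends in a consonant. The stems ending in a consonant (nedud → nenedud, banahep → babanahep, mazet → mamazet) repeat the first consonant+vowel as a prefix.
So kepup → kekepup.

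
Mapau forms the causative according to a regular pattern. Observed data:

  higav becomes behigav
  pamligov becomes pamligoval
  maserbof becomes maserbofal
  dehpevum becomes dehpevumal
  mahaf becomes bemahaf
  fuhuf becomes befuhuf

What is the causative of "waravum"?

higav and pamligov both end in -v yet inflect differently (behigav, pamligoval), so the final letter is not what conditions the rule; the number of vowels is.
"waravum" has 3 vowels. The stems with 3 vowels (pamligov → pamligoval, dehpevum → dehpevumal, maserbof → maserbofal) add -al.
So waravum → waravumal.

waravumal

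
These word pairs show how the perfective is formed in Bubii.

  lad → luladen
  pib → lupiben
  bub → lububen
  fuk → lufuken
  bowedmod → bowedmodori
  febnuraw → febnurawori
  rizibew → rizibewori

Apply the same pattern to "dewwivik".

dewwivikori

lad and bowedmod both end in -d yet inflect differently (luladen, bowedmodori), so the final letter is not what conditions the rule; the number of vowels is.
"dewwivik" has 3 vowels. The stems with 3 vowels (bowedmod → bowedmodori, febnuraw → febnurawori, rizibew → rizibewori) add -ori.
The other pattern: stems with 1 vowel add lu- … -en around the stem.
So dewwivik → dewwivikori.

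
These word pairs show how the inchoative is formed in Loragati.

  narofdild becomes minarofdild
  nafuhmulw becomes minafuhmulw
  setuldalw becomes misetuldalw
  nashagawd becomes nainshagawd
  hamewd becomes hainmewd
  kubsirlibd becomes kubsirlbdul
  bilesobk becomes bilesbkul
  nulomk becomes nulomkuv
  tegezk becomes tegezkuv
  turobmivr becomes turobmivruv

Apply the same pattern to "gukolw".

narofdild and nashagawd both end in -d yet inflect differently (minarofdild, nainshagawd), so the final letter is not what conditions the rule; the second-to-last letter is.
"gukolw" has second-to-last letter 'l'. The stems whose second-to-last letter is 'l' (narofdild → minarofdild, nafuhmulw → minafuhmulw, setuldalw → misetuldalw) add the prefix mi-.
The other patterns: stems whose second-to-last letter is 'w' insert -in- after the first vowel; stems whose second-to-last letter is 'b' delete the last vowel and add -ul; stems whose second-to-last letter is 'm', 'v' or 'z' add -uv.
So gukolw → migukolw.

migukolw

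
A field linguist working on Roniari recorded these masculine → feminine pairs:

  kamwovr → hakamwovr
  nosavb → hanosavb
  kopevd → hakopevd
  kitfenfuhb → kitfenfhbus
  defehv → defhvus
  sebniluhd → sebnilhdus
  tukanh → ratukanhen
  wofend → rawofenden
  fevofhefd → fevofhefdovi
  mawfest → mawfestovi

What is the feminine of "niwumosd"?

niwumosdovi

nosavb and kitfenfuhb both end in -b yet inflect differently (hanosavb, kitfenfhbus), so the final letter is not what conditions the rule; the second-to-last letter is.
"niwumosd" has second-to-last letter 's'. The one such stem in the data (mawfest → mawfestovi) adds -ovi, so the same rule applies.
So niwumosd → niwumosdovi.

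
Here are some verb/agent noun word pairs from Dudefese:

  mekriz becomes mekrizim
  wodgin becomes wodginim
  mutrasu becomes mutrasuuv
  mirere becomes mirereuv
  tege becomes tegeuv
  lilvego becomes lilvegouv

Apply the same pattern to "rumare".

mekriz and mutrasu both begin with m- yet inflect differently (mekrizim, mutrasuuv), so the first letter is not what conditions the rule; whether the stem ends in a vowel or a consonant is.
"rumare" ends in a vowel. The stems ending in a vowel (mutrasu → mutrasuuv, mirere → mirereuv, tege → tegeuv) add -uv.
The other pattern: stems ending in a consonant add -im.
So rumare → rumareuv.

rumareuv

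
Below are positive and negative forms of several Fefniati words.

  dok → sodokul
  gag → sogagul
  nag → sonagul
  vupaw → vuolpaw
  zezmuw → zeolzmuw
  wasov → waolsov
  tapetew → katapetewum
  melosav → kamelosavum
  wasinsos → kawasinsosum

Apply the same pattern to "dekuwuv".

"dekuwuv" has 3 vowels. The stems with 3 vowels (tapetew → katapetewum, melosav → kamelosavum, wasinsos → kawasinsosum) add ka- … -um around the stem.
So dekuwuv → kadekuwuvum.

kadekuwuvum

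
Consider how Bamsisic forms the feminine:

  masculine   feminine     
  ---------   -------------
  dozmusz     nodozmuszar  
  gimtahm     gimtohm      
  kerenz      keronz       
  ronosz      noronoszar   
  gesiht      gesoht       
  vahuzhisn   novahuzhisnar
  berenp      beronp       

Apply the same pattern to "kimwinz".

kimwonz

"kimwinz" has second-to-last letter 'n'. The stems whose second-to-last letter is 'n' (kerenz → keronz, berenp → beronp) change the last vowel to 'o'.
The other pattern: stems whose second-to-last letter is 's' add no- … -ar around the stem.
So kimwinz → kimwonz.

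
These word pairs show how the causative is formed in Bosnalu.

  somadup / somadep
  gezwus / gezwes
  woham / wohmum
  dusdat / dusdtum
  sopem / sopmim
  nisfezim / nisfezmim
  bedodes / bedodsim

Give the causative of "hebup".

woham and sopem both end in -m yet inflect differently (wohmum, sopmim), so the final letter is not what conditions the rule; the last vowel is.
"hebup" has last vowel 'u'. The stems whose last vowel is 'u' (somadup → somadep, gezwus → gezwes) change the last vowel to 'e'.
The other patterns: stems whose last vowel is 'a' delete the last vowel and add -um; stems whose last vowel is 'e' or 'i' delete the last vowel and add -im.
So hebup → hebep.

hebep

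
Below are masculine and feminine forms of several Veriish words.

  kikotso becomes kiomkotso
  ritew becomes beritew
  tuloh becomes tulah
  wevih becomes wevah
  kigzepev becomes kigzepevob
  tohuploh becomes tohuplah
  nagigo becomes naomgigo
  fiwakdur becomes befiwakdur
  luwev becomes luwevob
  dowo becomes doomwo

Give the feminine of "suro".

dowo and tohuploh both have last vowel 'o' yet inflect differently (doomwo, tohuplah), so the last vowel is not what conditions the rule; the final letter is.
"suro" ends in -o. The stems ending in -o (dowo → doomwo, kikotso → kiomkotso, nagigo → naomgigo) insert -om- after the first vowel.
So suro → suomro.

suomro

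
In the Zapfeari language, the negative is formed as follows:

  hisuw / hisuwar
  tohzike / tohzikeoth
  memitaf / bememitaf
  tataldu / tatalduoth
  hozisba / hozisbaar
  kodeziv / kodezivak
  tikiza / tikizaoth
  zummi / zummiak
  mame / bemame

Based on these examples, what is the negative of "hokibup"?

hokibupar

mame and tohzike both end in -e yet inflect differently (bemame, tohzikeoth), so the final letter is not what conditions the rule; the first letter is.
"hokibup" begins with h-. The stems beginning with h- (hisuw → hisuwar, hozisba → hozisbaar) add -ar.
So hokibup → hokibupar.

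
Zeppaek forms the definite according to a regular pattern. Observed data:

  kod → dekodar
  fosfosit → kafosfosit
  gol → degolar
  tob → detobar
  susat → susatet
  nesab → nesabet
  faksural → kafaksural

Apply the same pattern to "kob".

"kob" has 1 vowel. The stems with 1 vowel (tob → detobar, kod → dekodar, gol → degolar) add de- … -ar around the stem.
So kob → dekobar.

dekobar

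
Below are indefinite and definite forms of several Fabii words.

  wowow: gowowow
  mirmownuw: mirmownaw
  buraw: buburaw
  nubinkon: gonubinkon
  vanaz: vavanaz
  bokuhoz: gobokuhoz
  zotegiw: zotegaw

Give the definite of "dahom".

vanaz and bokuhoz both end in -z yet inflect differently (vavanaz, gobokuhoz), so the final letter is not what conditions the rule; the last vowel is.
"dahom" has last vowel 'o'. The stems whose last vowel is 'o' (bokuhoz → gobokuhoz, nubinkon → gonubinkon, wowow → gowowow) add the prefix go-.
The other patterns: stems whose last vowel is 'a' repeat the first consonant+vowel as a prefix; stems whose last vowel is 'i' or 'u' change the last vowel to 'a'.
So dahom → godahom.

godahom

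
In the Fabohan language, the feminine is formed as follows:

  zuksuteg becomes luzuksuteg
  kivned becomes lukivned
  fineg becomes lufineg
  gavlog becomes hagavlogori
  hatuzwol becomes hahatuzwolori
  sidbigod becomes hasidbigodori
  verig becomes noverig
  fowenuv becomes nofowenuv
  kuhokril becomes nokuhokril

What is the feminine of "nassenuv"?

zuksuteg and gavlog both end in -g yet inflect differently (luzuksuteg, hagavlogori), so the final letter is not what conditions the rule; the last vowel is.
"nassenuv" has last vowel 'u'. The one such stem in the data (fowenuv → nofowenuv) adds the prefix no-, so the same rule applies.
The other patterns: stems whose last vowel is 'e' add the prefix lu-; stems whose last vowel is 'o' add ha- … -ori around the stem.
So nassenuv → nonassenuv.

nonassenuv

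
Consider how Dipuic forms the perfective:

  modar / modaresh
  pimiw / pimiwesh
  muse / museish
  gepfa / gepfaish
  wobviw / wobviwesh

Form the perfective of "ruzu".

ruzuish

"ruzu" ends in a vowel. The stems ending in a vowel (muse → museish, gepfa → gepfaish) add -ish.
The other pattern: stems ending in a consonant add -esh.
So ruzu → ruzuish.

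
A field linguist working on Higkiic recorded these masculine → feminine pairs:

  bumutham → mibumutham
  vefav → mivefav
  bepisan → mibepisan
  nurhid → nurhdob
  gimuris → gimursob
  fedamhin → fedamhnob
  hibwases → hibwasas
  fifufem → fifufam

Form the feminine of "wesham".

bepisan and fedamhin both end in -n yet inflect differently (mibepisan, fedamhnob), so the final letter is not what conditions the rule; the last vowel is.
"wesham" has last vowel 'a'. The stems whose last vowel is 'a' (bumutham → mibumutham, vefav → mivefav, bepisan → mibepisan) add the prefix mi-.
So wesham → miwesham.

miwesham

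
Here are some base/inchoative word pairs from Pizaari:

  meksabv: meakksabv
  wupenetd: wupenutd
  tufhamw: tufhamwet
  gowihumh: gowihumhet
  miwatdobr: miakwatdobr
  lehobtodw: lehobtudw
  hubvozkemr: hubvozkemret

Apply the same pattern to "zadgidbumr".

zadgidbumret

hubvozkemr and miwatdobr both end in -r yet inflect differently (hubvozkemret, miakwatdobr), so the final letter is not what conditions the rule; the second-to-last letter is.
"zadgidbumr" has second-to-last letter 'm'. The stems whose second-to-last letter is 'm' (gowihumh → gowihumhet, hubvozkemr → hubvozkemret, tufhamw → tufhamwet) add -et.
The other patterns: stems whose second-to-last letter is 'b' insert -ak- after the first vowel; stems whose second-to-last letter is 'd' or 't' change the last vowel to 'u'.
So zadgidbumr → zadgidbumret.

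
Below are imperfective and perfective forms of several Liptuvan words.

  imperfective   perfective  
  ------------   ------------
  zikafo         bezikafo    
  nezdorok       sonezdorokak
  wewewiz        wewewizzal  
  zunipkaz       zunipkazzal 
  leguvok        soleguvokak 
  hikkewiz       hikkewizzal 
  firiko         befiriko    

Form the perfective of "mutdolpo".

bemutdolpo

"mutdolpo" ends in -o. The stems ending in -o (firiko → befiriko, zikafo → bezikafo) add the prefix be-.
So mutdolpo → bemutdolpo.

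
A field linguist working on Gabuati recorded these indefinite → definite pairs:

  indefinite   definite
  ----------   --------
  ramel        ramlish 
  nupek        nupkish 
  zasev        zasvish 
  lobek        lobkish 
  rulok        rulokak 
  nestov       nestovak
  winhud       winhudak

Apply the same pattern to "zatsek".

nupek and rulok both end in -k yet inflect differently (nupkish, rulokak), so the final letter is not what conditions the rule; the last vowel is.
"zatsek" has last vowel 'e'. The stems whose last vowel is 'e' (ramel → ramlish, nupek → nupkish, zasev → zasvish) delete the last vowel and add -ish.
The other pattern: stems whose last vowel is 'o' or 'u' add -ak.
So zatsek → zatskish.

zatskish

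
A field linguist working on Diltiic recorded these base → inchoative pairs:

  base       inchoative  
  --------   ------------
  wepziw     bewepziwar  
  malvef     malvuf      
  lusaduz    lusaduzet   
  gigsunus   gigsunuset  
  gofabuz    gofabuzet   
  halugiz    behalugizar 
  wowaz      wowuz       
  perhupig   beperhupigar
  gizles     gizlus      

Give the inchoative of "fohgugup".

fohgugupet

halugiz and gofabuz both end in -z yet inflect differently (behalugizar, gofabuzet), so the final letter is not what conditions the rule; the last vowel is.
"fohgugup" has last vowel 'u'. The stems whose last vowel is 'u' (gofabuz → gofabuzet, gigsunus → gigsunuset, lusaduz → lusaduzet) add -et.
The other patterns: stems whose last vowel is 'i' add be- … -ar around the stem; stems whose last vowel is 'a' or 'e' change the last vowel to 'u'.
So fohgugup → fohgugupet.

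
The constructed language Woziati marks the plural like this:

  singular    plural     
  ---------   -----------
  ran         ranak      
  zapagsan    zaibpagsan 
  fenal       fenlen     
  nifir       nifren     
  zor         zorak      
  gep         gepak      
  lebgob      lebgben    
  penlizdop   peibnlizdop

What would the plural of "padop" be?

zor and nifir both end in -r yet inflect differently (zorak, nifren), so the final letter is not what conditions the rule; the number of vowels is.
"padop" has 2 vowels. The stems with 2 vowels (fenal → fenlen, nifir → nifren, lebgob → lebgben) delete the last vowel and add -en.
The other patterns: stems with 1 vowel add -ak; stems with 3 vowels insert -ib- after the first vowel.
So padop → padpen.

padpen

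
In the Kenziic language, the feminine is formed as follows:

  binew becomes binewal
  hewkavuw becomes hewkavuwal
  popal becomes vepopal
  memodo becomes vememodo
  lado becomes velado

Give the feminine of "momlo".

vemomlo

"momlo" ends in -o. The stems ending in -o (lado → velado, memodo → vememodo) add the prefix ve-.
The other pattern: stems ending in -w add -al.
So momlo → vemomlo.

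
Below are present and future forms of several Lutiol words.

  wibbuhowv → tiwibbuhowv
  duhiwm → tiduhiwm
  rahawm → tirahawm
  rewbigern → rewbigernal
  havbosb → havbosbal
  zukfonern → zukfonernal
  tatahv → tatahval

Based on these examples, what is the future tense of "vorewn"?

"vorewn" has second-to-last letter 'w'. The stems whose second-to-last letter is 'w' (wibbuhowv → tiwibbuhowv, duhiwm → tiduhiwm, rahawm → tirahawm) add the prefix ti-.
So vorewn → tivorewn.

tivorewn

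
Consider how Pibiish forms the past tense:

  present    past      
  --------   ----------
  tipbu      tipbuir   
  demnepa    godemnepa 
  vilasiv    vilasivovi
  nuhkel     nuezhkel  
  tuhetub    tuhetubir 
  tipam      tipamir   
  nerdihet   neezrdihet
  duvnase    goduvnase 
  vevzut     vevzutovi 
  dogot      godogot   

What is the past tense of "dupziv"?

dogot and vevzut both end in -t yet inflect differently (godogot, vevzutovi), so the final letter is not what conditions the rule; the first letter is.
"dupziv" begins with d-. The stems beginning with d- (dogot → godogot, demnepa → godemnepa, duvnase → goduvnase) add the prefix go-.
The other patterns: stems beginning with t- add -ir; stems beginning with v- add -ovi; stems beginning with n- insert -ez- after the first vowel.
So dupziv → godupziv.

godupziv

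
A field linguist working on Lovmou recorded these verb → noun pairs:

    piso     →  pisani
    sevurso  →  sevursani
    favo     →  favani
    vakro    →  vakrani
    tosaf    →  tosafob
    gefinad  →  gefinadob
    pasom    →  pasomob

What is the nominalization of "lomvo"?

lomvani

piso and pasom both have last vowel 'o' yet inflect differently (pisani, pasomob), so the last vowel is not what conditions the rule; the final letter is.
"lomvo" ends in -o. The stems ending in -o (piso → pisani, sevurso → sevursani, favo → favani) drop the final letter and add -ani.
The other pattern: stems ending in -d, -f or -m add -ob.
So lomvo → lomvani.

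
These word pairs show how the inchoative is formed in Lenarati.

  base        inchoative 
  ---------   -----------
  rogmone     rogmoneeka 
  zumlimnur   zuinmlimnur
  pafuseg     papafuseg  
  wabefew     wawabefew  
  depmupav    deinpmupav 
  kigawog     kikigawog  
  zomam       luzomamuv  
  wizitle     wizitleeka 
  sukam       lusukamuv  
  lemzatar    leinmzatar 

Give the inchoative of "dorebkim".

ludorebkimuv

depmupav and sukam both have last vowel 'a' yet inflect differently (deinpmupav, lusukamuv), so the last vowel is not what conditions the rule; the final letter is.
"dorebkim" ends in -m. The stems ending in -m (sukam → lusukamuv, zomam → luzomamuv) add lu- … -uv around the stem.
So dorebkim → ludorebkimuv.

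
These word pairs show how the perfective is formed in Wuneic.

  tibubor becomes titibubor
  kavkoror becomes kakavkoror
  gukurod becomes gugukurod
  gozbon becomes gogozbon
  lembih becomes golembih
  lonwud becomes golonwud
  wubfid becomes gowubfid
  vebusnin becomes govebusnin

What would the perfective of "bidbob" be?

bibidbob

gukurod and lonwud both end in -d yet inflect differently (gugukurod, golonwud), so the final letter is not what conditions the rule; the last vowel is.
"bidbob" has last vowel 'o'. The stems whose last vowel is 'o' (tibubor → titibubor, kavkoror → kakavkoror, gukurod → gugukurod) repeat the first consonant+vowel as a prefix.
So bidbob → bibidbob.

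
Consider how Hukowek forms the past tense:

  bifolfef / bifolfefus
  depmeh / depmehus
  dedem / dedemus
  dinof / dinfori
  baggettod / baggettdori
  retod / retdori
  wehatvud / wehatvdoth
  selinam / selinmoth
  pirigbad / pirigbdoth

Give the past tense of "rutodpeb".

rutodpebus

bifolfef and dinof both end in -f yet inflect differently (bifolfefus, dinfori), so the final letter is not what conditions the rule; the last vowel is.
"rutodpeb" has last vowel 'e'. The stems whose last vowel is 'e' (bifolfef → bifolfefus, depmeh → depmehus, dedem → dedemus) add -us.
The other patterns: stems whose last vowel is 'o' delete the last vowel and add -ori; stems whose last vowel is 'a' or 'u' delete the last vowel and add -oth.
So rutodpeb → rutodpebus.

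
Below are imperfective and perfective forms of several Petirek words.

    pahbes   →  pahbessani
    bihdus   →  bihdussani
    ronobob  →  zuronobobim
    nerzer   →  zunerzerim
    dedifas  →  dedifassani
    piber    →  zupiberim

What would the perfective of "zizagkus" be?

zizagkussani

pahbes and piber both have last vowel 'e' yet inflect differently (pahbessani, zupiberim), so the last vowel is not what conditions the rule; the final letter is.
"zizagkus" ends in -s. The stems ending in -s (pahbes → pahbessani, dedifas → dedifassani, bihdus → bihdussani) double the final consonant and add -ani.
So zizagkus → zizagkussani.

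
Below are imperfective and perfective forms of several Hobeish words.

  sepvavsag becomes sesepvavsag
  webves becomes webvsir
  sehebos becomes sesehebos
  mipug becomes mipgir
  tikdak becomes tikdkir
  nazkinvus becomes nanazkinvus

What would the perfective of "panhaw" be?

panhwir

nazkinvus and webves both end in -s yet inflect differently (nanazkinvus, webvsir), so the final letter is not what conditions the rule; the number of vowels is.
"panhaw" has 2 vowels. The stems with 2 vowels (webves → webvsir, mipug → mipgir, tikdak → tikdkir) delete the last vowel and add -ir.
The other pattern: stems with 3 vowels repeat the first consonant+vowel as a prefix.
So panhaw → panhwir.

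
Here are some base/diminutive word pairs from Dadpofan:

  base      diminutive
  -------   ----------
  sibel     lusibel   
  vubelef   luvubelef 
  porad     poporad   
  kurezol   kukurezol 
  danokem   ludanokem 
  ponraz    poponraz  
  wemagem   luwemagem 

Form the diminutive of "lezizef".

sibel and kurezol both end in -l yet inflect differently (lusibel, kukurezol), so the final letter is not what conditions the rule; the last vowel is.
"lezizef" has last vowel 'e'. The stems whose last vowel is 'e' (sibel → lusibel, vubelef → luvubelef, wemagem → luwemagem) add the prefix lu-.
The other pattern: stems whose last vowel is 'a' or 'o' repeat the first consonant+vowel as a prefix.
So lezizef → lulezizef.

lulezizef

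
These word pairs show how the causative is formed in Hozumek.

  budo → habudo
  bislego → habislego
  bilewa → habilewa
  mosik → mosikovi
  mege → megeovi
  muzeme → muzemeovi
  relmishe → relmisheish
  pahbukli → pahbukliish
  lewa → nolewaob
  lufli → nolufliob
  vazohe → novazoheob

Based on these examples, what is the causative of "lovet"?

"lovet" begins with l-. The stems beginning with l- (lewa → nolewaob, lufli → nolufliob) add no- … -ob around the stem.
The other patterns: stems beginning with b- add the prefix ha-; stems beginning with m- add -ovi; stems beginning with p- or r- add -ish.
So lovet → nolovetob.

nolovetob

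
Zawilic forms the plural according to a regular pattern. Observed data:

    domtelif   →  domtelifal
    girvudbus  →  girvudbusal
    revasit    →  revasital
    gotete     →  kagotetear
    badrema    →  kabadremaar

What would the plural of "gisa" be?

kagisaar

girvudbus and gotete both begin with g- yet inflect differently (girvudbusal, kagotetear), so the first letter is not what conditions the rule; whether the stem ends in a vowel or a consonant is.
"gisa" ends in a vowel. The stems ending in a vowel (gotete → kagotetear, badrema → kabadremaar) add ka- … -ar around the stem.
So gisa → kagisaar.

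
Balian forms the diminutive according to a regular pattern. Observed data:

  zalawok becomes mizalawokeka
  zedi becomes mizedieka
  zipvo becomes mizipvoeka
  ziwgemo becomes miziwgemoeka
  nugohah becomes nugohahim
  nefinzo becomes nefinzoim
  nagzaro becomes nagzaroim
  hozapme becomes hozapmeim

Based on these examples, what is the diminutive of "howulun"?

zipvo and nefinzo both end in -o yet inflect differently (mizipvoeka, nefinzoim), so the final letter is not what conditions the rule; the first letter is.
"howulun" begins with h-. The one such stem in the data (hozapme → hozapmeim) adds -im, so the same rule applies.
The other pattern: stems beginning with z- add mi- … -eka around the stem.
So howulun → howulunim.

howulunim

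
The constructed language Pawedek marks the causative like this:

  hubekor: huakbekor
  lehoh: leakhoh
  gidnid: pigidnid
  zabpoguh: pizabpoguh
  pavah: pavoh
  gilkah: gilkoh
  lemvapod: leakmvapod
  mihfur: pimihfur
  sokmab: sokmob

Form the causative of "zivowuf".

gilkah and lehoh both end in -h yet inflect differently (gilkoh, leakhoh), so the final letter is not what conditions the rule; the last vowel is.
"zivowuf" has last vowel 'u'. The stems whose last vowel is 'u' (zabpoguh → pizabpoguh, mihfur → pimihfur) add the prefix pi-.
So zivowuf → pizivowuf.

pizivowuf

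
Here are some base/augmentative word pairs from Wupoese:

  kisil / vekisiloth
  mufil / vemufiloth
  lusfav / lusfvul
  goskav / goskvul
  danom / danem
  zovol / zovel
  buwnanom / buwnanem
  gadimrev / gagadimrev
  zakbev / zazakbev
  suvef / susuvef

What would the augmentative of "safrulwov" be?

kisil and zovol both end in -l yet inflect differently (vekisiloth, zovel), so the final letter is not what conditions the rule; the last vowel is.
"safrulwov" has last vowel 'o'. The stems whose last vowel is 'o' (danom → danem, zovol → zovel, buwnanom → buwnanem) change the last vowel to 'e'.
The other patterns: stems whose last vowel is 'i' add ve- … -oth around the stem; stems whose last vowel is 'a' delete the last vowel and add -ul; stems whose last vowel is 'e' repeat the first consonant+vowel as a prefix.
So safrulwov → safrulwev.

safrulwev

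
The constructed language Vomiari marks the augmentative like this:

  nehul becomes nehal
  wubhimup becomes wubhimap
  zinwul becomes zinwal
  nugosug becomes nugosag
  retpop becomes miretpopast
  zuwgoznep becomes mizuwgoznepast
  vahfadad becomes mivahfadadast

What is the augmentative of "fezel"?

mifezelast

"fezel" has last vowel 'e'. The one such stem in the data (zuwgoznep → mizuwgoznepast) adds mi- … -ast around the stem, so the same rule applies.
The other pattern: stems whose last vowel is 'u' change the last vowel to 'a'.
So fezel → mifezelast.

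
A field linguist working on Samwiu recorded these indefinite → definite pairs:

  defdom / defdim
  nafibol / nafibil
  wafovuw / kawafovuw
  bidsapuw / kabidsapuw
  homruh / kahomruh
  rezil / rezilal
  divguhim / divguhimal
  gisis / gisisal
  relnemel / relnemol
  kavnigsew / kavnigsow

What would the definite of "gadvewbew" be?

nafibol and rezil both end in -l yet inflect differently (nafibil, rezilal), so the final letter is not what conditions the rule; the last vowel is.
"gadvewbew" has last vowel 'e'. The stems whose last vowel is 'e' (relnemel → relnemol, kavnigsew → kavnigsow) change the last vowel to 'o'.
The other patterns: stems whose last vowel is 'o' change the last vowel to 'i'; stems whose last vowel is 'u' add the prefix ka-; stems whose last vowel is 'i' add -al.
So gadvewbew → gadvewbow.

gadvewbow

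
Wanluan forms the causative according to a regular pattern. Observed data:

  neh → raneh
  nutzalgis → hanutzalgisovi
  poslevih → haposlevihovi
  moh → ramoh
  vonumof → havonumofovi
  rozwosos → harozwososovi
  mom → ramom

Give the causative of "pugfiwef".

hapugfiwefovi

poslevih and neh both end in -h yet inflect differently (haposlevihovi, raneh), so the final letter is not what conditions the rule; the number of vowels is.
"pugfiwef" has 3 vowels. The stems with 3 vowels (nutzalgis → hanutzalgisovi, rozwosos → harozwososovi, poslevih → haposlevihovi) add ha- … -ovi around the stem.
The other pattern: stems with 1 vowel add the prefix ra-.
So pugfiwef → hapugfiwefovi.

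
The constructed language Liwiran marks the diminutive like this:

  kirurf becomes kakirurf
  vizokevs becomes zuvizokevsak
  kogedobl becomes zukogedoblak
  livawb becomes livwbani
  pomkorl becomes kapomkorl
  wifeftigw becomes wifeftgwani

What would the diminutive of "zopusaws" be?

zopuswsani

"zopusaws" has second-to-last letter 'w'. The one such stem in the data (livawb → livwbani) deletes the last vowel and adds -ani (as does wifeftigw), so the same rule applies.
So zopusaws → zopuswsani.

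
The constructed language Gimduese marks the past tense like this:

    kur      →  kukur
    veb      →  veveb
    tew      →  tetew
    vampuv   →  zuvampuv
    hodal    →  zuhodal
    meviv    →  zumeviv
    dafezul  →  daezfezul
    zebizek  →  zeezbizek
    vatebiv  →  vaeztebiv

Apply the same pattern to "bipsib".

zubipsib

hodal and dafezul both end in -l yet inflect differently (zuhodal, daezfezul), so the final letter is not what conditions the rule; the number of vowels is.
"bipsib" has 2 vowels. The stems with 2 vowels (vampuv → zuvampuv, hodal → zuhodal, meviv → zumeviv) add the prefix zu-.
So bipsib → zubipsib.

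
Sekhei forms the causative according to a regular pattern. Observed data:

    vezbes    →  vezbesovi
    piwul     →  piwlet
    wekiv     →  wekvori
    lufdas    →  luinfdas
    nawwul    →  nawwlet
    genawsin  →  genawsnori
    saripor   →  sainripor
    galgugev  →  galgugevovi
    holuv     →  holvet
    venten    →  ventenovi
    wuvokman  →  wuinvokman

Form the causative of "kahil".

kahlori

holuv and wekiv both end in -v yet inflect differently (holvet, wekvori), so the final letter is not what conditions the rule; the last vowel is.
"kahil" has last vowel 'i'. The stems whose last vowel is 'i' (genawsin → genawsnori, wekiv → wekvori) delete the last vowel and add -ori.
So kahil → kahlori.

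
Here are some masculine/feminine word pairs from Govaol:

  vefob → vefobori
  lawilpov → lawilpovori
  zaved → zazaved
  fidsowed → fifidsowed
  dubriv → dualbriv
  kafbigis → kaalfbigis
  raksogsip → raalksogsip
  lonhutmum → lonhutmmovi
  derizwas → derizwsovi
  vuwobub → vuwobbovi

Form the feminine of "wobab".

lawilpov and dubriv both end in -v yet inflect differently (lawilpovori, dualbriv), so the final letter is not what conditions the rule; the last vowel is.
"wobab" has last vowel 'a'. The one such stem in the data (derizwas → derizwsovi) deletes the last vowel and adds -ovi (as do lonhutmum, vuwobub), so the same rule applies.
The other patterns: stems whose last vowel is 'o' add -ori; stems whose last vowel is 'e' repeat the first consonant+vowel as a prefix; stems whose last vowel is 'i' insert -al- after the first vowel.
So wobab → wobbovi.

wobbovi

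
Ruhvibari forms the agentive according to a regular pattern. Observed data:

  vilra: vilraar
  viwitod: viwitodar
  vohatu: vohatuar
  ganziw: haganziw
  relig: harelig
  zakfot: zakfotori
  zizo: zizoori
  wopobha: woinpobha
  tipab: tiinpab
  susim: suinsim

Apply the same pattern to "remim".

vilra and wopobha both end in -a yet inflect differently (vilraar, woinpobha), so the final letter is not what conditions the rule; the first letter is.
"remim" begins with r-. The one such stem in the data (relig → harelig) adds the prefix ha-, so the same rule applies.
So remim → haremim.

haremim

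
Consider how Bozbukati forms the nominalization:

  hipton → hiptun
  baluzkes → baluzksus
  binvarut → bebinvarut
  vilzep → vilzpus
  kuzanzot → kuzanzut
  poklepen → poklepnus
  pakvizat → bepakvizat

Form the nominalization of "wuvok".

hipton and poklepen both end in -n yet inflect differently (hiptun, poklepnus), so the final letter is not what conditions the rule; the last vowel is.
"wuvok" has last vowel 'o'. The stems whose last vowel is 'o' (hipton → hiptun, kuzanzot → kuzanzut) change the last vowel to 'u'.
The other patterns: stems whose last vowel is 'e' delete the last vowel and add -us; stems whose last vowel is 'a' or 'u' add the prefix be-.
So wuvok → wuvuk.

wuvuk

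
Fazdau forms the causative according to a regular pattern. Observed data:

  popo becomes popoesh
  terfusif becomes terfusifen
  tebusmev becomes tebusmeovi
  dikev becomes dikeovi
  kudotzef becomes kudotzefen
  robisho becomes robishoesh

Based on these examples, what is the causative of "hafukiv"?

dikev and kudotzef both have last vowel 'e' yet inflect differently (dikeovi, kudotzefen), so the last vowel is not what conditions the rule; the final letter is.
"hafukiv" ends in -v. The stems ending in -v (dikev → dikeovi, tebusmev → tebusmeovi) drop the final letter and add -ovi.
So hafukiv → hafukiovi.

hafukiovi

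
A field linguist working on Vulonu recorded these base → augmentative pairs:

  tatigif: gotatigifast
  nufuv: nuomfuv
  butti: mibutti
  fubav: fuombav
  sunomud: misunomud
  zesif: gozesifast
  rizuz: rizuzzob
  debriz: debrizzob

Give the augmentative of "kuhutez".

"kuhutez" ends in -z. The stems ending in -z (debriz → debrizzob, rizuz → rizuzzob) double the final consonant and add -ob.
So kuhutez → kuhutezzob.

kuhutezzob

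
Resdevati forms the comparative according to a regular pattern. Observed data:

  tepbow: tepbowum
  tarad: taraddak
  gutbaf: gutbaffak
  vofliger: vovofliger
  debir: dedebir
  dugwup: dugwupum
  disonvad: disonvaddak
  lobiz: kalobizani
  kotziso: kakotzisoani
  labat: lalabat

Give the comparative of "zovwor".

zozovwor

tarad and labat both have last vowel 'a' yet inflect differently (taraddak, lalabat), so the last vowel is not what conditions the rule; the final letter is.
"zovwor" ends in -r. The stems ending in -r (vofliger → vovofliger, debir → dedebir) repeat the first consonant+vowel as a prefix.
So zovwor → zozovwor.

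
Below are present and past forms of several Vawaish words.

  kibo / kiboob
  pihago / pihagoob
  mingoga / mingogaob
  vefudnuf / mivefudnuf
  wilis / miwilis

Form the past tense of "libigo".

libigoob

pihago and vefudnuf both have 3 vowels yet inflect differently (pihagoob, mivefudnuf), so the number of vowels is not what conditions the rule; whether the stem ends in a vowel or a consonant is.
"libigo" ends in a vowel. The stems ending in a vowel (kibo → kiboob, pihago → pihagoob, mingoga → mingogaob) add -ob.
So libigo → libigoob.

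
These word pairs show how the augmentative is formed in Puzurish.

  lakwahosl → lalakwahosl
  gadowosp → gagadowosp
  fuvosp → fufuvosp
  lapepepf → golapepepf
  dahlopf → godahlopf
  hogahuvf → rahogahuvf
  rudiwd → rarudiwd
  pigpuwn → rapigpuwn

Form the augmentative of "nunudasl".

nununudasl

lapepepf and hogahuvf both end in -f yet inflect differently (golapepepf, rahogahuvf), so the final letter is not what conditions the rule; the second-to-last letter is.
"nunudasl" has second-to-last letter 's'. The stems whose second-to-last letter is 's' (lakwahosl → lalakwahosl, gadowosp → gagadowosp, fuvosp → fufuvosp) repeat the first consonant+vowel as a prefix.
So nunudasl → nununudasl.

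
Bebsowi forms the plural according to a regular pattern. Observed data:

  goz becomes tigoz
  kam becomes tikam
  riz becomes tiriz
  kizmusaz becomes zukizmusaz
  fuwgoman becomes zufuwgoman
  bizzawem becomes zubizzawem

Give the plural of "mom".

timom

goz and kizmusaz both end in -z yet inflect differently (tigoz, zukizmusaz), so the final letter is not what conditions the rule; the number of vowels is.
"mom" has 1 vowel. The stems with 1 vowel (goz → tigoz, kam → tikam, riz → tiriz) add the prefix ti-.
So mom → timom.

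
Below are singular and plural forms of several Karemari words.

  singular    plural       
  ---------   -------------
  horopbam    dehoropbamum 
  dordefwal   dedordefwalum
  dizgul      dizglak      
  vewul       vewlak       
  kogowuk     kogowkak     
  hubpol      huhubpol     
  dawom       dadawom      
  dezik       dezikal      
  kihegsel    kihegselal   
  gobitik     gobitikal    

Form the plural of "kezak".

dordefwal and dizgul both end in -l yet inflect differently (dedordefwalum, dizglak), so the final letter is not what conditions the rule; the last vowel is.
"kezak" has last vowel 'a'. The stems whose last vowel is 'a' (horopbam → dehoropbamum, dordefwal → dedordefwalum) add de- … -um around the stem.
The other patterns: stems whose last vowel is 'u' delete the last vowel and add -ak; stems whose last vowel is 'o' repeat the first consonant+vowel as a prefix; stems whose last vowel is 'e' or 'i' add -al.
So kezak → dekezakum.

dekezakum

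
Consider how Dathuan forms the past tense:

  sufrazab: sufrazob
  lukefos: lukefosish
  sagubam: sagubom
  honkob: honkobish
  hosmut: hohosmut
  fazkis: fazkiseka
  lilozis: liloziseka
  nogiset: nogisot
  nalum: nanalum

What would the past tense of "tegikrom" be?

lukefos and fazkis both end in -s yet inflect differently (lukefosish, fazkiseka), so the final letter is not what conditions the rule; the last vowel is.
"tegikrom" has last vowel 'o'. The stems whose last vowel is 'o' (lukefos → lukefosish, honkob → honkobish) add -ish.
So tegikrom → tegikromish.

tegikromish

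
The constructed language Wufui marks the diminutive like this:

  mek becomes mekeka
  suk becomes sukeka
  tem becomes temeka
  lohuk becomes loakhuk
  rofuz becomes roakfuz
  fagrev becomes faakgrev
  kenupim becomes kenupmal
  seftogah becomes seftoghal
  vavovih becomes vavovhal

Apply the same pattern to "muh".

"muh" has 1 vowel. The stems with 1 vowel (mek → mekeka, suk → sukeka, tem → temeka) add -eka.
The other patterns: stems with 2 vowels insert -ak- after the first vowel; stems with 3 vowels delete the last vowel and add -al.
So muh → muheka.

muheka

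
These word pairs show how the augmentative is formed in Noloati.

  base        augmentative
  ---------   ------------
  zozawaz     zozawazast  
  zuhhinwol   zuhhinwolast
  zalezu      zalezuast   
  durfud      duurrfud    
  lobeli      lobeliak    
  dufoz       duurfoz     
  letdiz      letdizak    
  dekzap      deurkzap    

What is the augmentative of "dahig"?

zozawaz and letdiz both end in -z yet inflect differently (zozawazast, letdizak), so the final letter is not what conditions the rule; the first letter is.
"dahig" begins with d-. The stems beginning with d- (dekzap → deurkzap, dufoz → duurfoz, durfud → duurrfud) insert -ur- after the first vowel.
So dahig → daurhig.

daurhig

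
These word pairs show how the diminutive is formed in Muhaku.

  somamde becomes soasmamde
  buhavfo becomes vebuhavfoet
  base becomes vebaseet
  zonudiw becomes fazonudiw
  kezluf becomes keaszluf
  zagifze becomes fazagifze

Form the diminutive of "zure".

zagifze and base both end in -e yet inflect differently (fazagifze, vebaseet), so the final letter is not what conditions the rule; the first letter is.
"zure" begins with z-. The stems beginning with z- (zagifze → fazagifze, zonudiw → fazonudiw) add the prefix fa-.
The other patterns: stems beginning with b- add ve- … -et around the stem; stems beginning with k- or s- insert -as- after the first vowel.
So zure → fazure.

fazure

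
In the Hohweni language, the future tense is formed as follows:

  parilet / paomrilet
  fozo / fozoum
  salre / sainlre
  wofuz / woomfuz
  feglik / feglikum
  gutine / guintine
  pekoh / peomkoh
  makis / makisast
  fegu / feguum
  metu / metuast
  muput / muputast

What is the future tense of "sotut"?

"sotut" begins with s-. The one such stem in the data (salre → sainlre) inserts -in- after the first vowel (as does gutine), so the same rule applies.
So sotut → sointut.

sointut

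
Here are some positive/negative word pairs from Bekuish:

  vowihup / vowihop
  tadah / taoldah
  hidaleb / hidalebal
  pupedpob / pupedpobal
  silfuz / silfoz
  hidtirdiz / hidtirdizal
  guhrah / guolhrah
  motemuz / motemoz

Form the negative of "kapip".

kapipal

motemuz and hidtirdiz both end in -z yet inflect differently (motemoz, hidtirdizal), so the final letter is not what conditions the rule; the last vowel is.
"kapip" has last vowel 'i'. The one such stem in the data (hidtirdiz → hidtirdizal) adds -al, so the same rule applies.
So kapip → kapipal.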